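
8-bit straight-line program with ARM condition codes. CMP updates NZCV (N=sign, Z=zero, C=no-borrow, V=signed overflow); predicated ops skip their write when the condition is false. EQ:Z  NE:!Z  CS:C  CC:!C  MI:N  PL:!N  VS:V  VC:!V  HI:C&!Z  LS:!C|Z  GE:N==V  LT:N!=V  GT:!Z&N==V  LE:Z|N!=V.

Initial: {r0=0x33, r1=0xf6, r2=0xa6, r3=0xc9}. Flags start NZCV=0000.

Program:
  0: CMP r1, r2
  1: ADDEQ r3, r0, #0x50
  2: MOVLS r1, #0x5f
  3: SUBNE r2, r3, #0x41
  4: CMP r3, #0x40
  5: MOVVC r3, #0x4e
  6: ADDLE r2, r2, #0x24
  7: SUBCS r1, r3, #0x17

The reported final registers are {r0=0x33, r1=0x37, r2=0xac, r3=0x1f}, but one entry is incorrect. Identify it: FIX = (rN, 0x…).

FIX = (r3, 0x4e)

[0] flags=0010 → (cmp)
[1] flags=0010 EQ?F → skip
[2] flags=0010 LS?F → skip
[3] flags=0010 NE?T → r2=0x88
[4] flags=1010 → (cmp)
[5] flags=1010 VC?T → r3=0x4e
[6] flags=1010 LE?T → r2=0xac
[7] flags=1010 CS?T → r1=0x37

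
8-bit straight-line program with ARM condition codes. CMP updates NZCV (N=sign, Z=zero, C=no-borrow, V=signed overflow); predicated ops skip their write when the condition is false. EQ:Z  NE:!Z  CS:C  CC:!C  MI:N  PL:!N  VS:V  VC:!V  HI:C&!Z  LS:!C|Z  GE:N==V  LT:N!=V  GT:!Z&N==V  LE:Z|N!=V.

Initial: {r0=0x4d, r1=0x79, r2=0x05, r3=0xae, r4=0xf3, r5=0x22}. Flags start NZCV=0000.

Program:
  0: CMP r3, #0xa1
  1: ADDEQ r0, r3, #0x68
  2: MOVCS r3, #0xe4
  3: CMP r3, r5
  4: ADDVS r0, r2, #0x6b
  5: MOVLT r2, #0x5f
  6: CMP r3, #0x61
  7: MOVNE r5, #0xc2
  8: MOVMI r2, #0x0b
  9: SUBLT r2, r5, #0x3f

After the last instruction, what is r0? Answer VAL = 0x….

0: ✓ CMP  NZCV=0010
1: · ADDEQ
2: ✓ MOVCS  r3←0xe4
3: ✓ CMP  NZCV=1010
4: · ADDVS
5: ✓ MOVLT  r2←0x5f
6: ✓ CMP  NZCV=1010
7: ✓ MOVNE  r5←0xc2
8: ✓ MOVMI  r2←0x0b
9: ✓ SUBLT  r2←0x83

VAL = 0x4d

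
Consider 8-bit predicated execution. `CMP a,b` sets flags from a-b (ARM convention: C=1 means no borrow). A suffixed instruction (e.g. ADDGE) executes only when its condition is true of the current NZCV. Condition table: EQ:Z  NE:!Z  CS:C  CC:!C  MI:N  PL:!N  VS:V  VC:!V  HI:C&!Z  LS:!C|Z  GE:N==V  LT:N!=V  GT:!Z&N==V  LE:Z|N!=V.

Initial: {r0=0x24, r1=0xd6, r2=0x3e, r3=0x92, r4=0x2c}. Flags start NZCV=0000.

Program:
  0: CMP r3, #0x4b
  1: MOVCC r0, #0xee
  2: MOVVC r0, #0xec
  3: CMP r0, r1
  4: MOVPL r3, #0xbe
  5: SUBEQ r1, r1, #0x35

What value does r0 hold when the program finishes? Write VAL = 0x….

VAL = 0x24

0: ✓ CMP  NZCV=0011
1: · MOVCC
2: · MOVVC
3: ✓ CMP  NZCV=0000
4: ✓ MOVPL  r3←0xbe
5: · SUBEQ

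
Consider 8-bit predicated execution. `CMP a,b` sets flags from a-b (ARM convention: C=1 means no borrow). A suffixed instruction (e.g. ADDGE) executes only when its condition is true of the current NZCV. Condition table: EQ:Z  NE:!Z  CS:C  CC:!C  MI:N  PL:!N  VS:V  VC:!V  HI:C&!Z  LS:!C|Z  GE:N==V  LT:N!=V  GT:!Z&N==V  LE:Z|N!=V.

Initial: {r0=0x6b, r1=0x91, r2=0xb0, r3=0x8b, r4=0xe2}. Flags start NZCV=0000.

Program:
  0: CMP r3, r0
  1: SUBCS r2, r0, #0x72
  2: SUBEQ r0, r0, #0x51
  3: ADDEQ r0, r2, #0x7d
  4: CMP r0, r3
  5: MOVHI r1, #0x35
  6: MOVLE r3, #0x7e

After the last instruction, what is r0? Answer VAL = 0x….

[0] flags=0011 → (cmp)
[1] flags=0011 CS?T → r2=0xf9
[2] flags=0011 EQ?F → skip
[3] flags=0011 EQ?F → skip
[4] flags=1001 → (cmp)
[5] flags=1001 HI?F → skip
[6] flags=1001 LE?F → skip

VAL = 0x6b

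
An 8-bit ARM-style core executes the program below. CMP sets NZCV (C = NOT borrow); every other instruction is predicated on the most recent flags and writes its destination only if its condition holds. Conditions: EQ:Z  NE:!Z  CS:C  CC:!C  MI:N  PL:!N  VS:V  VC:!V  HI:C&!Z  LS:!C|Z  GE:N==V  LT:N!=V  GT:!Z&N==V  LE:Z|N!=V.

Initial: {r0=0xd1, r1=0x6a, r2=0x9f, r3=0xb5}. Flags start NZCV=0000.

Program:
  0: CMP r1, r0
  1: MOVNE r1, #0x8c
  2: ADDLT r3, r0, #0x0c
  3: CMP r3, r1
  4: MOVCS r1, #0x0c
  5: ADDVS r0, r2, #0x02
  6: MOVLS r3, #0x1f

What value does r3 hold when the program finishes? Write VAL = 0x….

VAL = 0xb5

0: ✓ CMP  NZCV=1001
1: ✓ MOVNE  r1←0x8c
2: · ADDLT
3: ✓ CMP  NZCV=0010
4: ✓ MOVCS  r1←0x0c
5: · ADDVS
6: · MOVLS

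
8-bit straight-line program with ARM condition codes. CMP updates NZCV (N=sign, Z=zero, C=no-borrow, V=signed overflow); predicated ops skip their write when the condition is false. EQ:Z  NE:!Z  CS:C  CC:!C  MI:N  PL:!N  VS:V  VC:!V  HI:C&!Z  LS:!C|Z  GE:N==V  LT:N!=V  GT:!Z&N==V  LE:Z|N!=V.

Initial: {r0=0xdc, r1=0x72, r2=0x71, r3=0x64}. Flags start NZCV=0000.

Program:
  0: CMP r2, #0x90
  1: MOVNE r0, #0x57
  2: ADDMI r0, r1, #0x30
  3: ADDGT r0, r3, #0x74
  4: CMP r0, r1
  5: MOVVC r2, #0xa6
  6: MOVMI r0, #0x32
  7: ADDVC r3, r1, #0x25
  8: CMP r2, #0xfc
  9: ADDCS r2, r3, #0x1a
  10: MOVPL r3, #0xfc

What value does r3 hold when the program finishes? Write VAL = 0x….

VAL = 0xfc

[0] flags=1001 → (cmp)
[1] flags=1001 NE?T → r0=0x57
[2] flags=1001 MI?T → r0=0xa2
[3] flags=1001 GT?T → r0=0xd8
[4] flags=0011 → (cmp)
[5] flags=0011 VC?F → skip
[6] flags=0011 MI?F → skip
[7] flags=0011 VC?F → skip
[8] flags=0000 → (cmp)
[9] flags=0000 CS?F → skip
[10] flags=0000 PL?T → r3=0xfc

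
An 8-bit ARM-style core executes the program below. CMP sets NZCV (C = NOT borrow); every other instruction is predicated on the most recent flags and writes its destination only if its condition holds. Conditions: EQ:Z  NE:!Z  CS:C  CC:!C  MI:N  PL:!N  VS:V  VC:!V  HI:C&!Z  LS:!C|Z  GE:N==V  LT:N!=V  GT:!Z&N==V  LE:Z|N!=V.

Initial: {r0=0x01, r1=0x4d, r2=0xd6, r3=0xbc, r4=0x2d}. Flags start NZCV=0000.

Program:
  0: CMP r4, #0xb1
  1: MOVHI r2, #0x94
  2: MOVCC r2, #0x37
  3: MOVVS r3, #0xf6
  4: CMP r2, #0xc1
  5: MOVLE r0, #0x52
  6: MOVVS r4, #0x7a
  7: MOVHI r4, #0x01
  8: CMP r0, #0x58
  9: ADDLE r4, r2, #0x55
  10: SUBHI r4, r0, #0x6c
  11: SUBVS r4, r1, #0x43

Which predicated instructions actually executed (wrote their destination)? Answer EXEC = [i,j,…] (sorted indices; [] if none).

[0] flags=0000 → (cmp)
[1] flags=0000 HI?F → skip
[2] flags=0000 CC?T → r2=0x37
[3] flags=0000 VS?F → skip
[4] flags=0000 → (cmp)
[5] flags=0000 LE?F → skip
[6] flags=0000 VS?F → skip
[7] flags=0000 HI?F → skip
[8] flags=1000 → (cmp)
[9] flags=1000 LE?T → r4=0x8c
[10] flags=1000 HI?F → skip
[11] flags=1000 VS?F → skip

EXEC = [2,9]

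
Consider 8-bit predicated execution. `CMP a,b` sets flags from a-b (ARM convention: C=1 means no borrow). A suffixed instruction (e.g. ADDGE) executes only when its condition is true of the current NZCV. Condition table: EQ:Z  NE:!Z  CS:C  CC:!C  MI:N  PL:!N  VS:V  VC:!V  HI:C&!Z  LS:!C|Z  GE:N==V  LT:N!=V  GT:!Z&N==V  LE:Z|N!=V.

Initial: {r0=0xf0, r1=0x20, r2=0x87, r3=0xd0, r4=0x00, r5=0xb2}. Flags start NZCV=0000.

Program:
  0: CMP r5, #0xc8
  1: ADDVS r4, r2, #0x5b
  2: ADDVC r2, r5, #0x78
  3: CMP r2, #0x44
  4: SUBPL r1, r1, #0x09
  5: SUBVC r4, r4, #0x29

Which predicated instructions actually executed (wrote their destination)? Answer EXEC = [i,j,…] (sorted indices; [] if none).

[0] flags=1000 → (cmp)
[1] flags=1000 VS?F → skip
[2] flags=1000 VC?T → r2=0x2a
[3] flags=1000 → (cmp)
[4] flags=1000 PL?F → skip
[5] flags=1000 VC?T → r4=0xd7

EXEC = [2,5]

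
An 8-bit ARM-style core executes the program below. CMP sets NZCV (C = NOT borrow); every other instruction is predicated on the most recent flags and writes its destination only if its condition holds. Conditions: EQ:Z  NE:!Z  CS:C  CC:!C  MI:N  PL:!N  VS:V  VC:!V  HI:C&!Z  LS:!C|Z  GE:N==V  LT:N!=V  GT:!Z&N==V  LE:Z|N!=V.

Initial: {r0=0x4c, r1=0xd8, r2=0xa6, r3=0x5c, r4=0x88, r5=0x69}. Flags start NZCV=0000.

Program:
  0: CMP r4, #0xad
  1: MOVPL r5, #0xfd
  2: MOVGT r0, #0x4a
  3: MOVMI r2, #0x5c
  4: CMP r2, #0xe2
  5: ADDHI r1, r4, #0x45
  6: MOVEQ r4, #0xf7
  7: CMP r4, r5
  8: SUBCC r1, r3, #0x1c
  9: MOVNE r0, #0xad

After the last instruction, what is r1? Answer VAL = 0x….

[0] flags=1000 → (cmp)
[1] flags=1000 PL?F → skip
[2] flags=1000 GT?F → skip
[3] flags=1000 MI?T → r2=0x5c
[4] flags=0000 → (cmp)
[5] flags=0000 HI?F → skip
[6] flags=0000 EQ?F → skip
[7] flags=0011 → (cmp)
[8] flags=0011 CC?F → skip
[9] flags=0011 NE?T → r0=0xad

VAL = 0xd8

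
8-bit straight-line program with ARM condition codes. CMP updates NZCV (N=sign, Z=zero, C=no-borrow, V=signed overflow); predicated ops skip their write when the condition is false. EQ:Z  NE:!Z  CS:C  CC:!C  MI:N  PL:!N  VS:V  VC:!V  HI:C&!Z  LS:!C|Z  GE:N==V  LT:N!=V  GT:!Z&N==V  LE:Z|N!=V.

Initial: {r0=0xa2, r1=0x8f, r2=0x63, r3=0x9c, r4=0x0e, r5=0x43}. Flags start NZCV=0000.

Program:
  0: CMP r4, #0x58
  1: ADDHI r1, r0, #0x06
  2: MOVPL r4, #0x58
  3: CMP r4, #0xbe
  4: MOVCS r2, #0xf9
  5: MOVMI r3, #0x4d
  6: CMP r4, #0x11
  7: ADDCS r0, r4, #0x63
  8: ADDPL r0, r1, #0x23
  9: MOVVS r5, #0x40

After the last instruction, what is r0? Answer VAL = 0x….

0: ✓ CMP  NZCV=1000
1: · ADDHI
2: · MOVPL
3: ✓ CMP  NZCV=0000
4: · MOVCS
5: · MOVMI
6: ✓ CMP  NZCV=1000
7: · ADDCS
8: · ADDPL
9: · MOVVS

VAL = 0xa2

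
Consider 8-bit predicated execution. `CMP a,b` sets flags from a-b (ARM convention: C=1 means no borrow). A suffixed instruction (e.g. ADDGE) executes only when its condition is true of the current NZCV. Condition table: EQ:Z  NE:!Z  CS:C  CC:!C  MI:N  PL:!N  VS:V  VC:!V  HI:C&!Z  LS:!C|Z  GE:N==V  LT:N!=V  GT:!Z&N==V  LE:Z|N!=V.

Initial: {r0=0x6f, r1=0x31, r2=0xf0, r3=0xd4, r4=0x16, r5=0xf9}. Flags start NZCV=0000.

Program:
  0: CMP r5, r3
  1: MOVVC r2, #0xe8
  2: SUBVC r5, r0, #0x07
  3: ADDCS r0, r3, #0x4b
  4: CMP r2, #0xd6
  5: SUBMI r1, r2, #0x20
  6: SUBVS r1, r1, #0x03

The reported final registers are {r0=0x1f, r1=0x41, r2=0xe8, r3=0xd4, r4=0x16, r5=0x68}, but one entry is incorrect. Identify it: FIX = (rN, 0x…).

FIX = (r1, 0x31)

[0] flags=0010 → (cmp)
[1] flags=0010 VC?T → r2=0xe8
[2] flags=0010 VC?T → r5=0x68
[3] flags=0010 CS?T → r0=0x1f
[4] flags=0010 → (cmp)
[5] flags=0010 MI?F → skip
[6] flags=0010 VS?F → skip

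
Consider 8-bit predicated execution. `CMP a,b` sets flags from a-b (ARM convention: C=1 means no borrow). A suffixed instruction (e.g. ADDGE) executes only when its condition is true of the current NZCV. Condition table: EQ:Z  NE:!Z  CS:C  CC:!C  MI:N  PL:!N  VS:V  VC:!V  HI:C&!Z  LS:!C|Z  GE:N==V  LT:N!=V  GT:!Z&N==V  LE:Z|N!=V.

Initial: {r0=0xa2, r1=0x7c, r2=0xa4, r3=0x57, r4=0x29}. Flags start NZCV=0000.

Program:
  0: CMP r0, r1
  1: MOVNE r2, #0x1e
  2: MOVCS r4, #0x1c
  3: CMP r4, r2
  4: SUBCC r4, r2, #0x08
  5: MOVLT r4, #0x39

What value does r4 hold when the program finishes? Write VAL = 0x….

[0] flags=0011 → (cmp)
[1] flags=0011 NE?T → r2=0x1e
[2] flags=0011 CS?T → r4=0x1c
[3] flags=1000 → (cmp)
[4] flags=1000 CC?T → r4=0x16
[5] flags=1000 LT?T → r4=0x39

VAL = 0x39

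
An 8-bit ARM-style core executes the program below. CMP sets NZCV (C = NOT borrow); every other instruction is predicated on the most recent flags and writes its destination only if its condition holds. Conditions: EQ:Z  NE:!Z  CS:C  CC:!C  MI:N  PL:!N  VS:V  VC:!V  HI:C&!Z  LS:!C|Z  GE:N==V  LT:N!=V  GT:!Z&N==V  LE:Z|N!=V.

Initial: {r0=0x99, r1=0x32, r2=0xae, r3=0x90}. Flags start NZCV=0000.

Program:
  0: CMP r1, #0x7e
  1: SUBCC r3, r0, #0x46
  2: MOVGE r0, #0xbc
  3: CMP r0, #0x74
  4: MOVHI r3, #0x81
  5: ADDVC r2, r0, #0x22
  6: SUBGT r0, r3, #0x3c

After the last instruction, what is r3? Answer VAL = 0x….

VAL = 0x81

0: ✓ CMP  NZCV=1000
1: ✓ SUBCC  r3←0x53
2: · MOVGE
3: ✓ CMP  NZCV=0011
4: ✓ MOVHI  r3←0x81
5: · ADDVC
6: · SUBGT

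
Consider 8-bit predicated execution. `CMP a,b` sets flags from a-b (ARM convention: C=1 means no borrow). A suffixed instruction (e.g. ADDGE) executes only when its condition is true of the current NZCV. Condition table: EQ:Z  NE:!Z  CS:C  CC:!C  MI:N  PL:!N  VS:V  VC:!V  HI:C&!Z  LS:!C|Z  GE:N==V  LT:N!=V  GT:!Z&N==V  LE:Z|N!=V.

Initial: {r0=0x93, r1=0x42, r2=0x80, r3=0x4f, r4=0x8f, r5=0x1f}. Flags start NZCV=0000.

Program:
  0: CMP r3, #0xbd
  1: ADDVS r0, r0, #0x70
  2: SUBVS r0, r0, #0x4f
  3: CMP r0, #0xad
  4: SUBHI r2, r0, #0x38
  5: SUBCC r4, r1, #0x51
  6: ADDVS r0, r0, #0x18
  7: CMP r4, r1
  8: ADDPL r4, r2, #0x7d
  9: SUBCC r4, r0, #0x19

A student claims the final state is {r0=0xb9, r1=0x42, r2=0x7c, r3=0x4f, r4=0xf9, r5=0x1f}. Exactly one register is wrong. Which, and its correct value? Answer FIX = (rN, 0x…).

FIX = (r0, 0xb4)

0: ✓ CMP  NZCV=1001
1: ✓ ADDVS  r0←0x03
2: ✓ SUBVS  r0←0xb4
3: ✓ CMP  NZCV=0010
4: ✓ SUBHI  r2←0x7c
5: · SUBCC
6: · ADDVS
7: ✓ CMP  NZCV=0011
8: ✓ ADDPL  r4←0xf9
9: · SUBCC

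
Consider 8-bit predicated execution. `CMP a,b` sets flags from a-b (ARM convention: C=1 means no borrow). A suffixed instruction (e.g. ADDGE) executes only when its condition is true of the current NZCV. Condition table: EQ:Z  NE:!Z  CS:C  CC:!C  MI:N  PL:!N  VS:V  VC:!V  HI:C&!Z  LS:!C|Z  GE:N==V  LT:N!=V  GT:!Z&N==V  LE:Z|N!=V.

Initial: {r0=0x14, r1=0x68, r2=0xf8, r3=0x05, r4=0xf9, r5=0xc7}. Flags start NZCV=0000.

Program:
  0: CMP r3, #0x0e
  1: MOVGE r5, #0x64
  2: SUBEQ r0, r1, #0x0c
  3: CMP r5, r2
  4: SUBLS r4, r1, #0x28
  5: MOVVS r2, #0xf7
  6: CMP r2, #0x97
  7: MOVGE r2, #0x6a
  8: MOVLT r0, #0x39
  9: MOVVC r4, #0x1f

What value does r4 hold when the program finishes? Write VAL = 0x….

0: ✓ CMP  NZCV=1000
1: · MOVGE
2: · SUBEQ
3: ✓ CMP  NZCV=1000
4: ✓ SUBLS  r4←0x40
5: · MOVVS
6: ✓ CMP  NZCV=0010
7: ✓ MOVGE  r2←0x6a
8: · MOVLT
9: ✓ MOVVC  r4←0x1f

VAL = 0x1f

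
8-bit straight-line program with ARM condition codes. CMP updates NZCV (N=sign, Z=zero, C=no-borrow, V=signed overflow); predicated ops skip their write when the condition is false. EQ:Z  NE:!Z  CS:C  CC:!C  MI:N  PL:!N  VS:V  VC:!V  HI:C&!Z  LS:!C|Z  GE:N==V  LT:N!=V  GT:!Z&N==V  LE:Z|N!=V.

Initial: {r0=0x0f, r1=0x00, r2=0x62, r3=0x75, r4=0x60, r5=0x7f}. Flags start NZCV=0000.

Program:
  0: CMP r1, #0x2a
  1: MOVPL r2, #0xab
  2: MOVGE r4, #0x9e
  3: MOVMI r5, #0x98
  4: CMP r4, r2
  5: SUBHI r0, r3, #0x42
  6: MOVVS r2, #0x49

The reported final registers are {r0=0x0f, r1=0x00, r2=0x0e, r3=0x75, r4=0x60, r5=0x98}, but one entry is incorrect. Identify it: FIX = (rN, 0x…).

FIX = (r2, 0x62)

[0] flags=1000 → (cmp)
[1] flags=1000 PL?F → skip
[2] flags=1000 GE?F → skip
[3] flags=1000 MI?T → r5=0x98
[4] flags=1000 → (cmp)
[5] flags=1000 HI?F → skip
[6] flags=1000 VS?F → skip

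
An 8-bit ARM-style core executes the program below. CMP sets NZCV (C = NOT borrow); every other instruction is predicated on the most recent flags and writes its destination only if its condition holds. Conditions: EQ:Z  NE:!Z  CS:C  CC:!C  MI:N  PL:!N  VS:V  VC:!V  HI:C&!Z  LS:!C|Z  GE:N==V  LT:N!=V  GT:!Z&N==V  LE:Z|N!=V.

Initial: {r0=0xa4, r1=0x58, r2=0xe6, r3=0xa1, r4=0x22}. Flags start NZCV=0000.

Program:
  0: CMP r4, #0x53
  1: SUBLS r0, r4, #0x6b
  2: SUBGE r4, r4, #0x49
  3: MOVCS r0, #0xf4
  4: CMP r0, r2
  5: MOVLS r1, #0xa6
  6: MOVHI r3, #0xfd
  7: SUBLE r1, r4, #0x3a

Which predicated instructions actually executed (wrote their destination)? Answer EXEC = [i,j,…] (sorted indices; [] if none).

0: ✓ CMP  NZCV=1000
1: ✓ SUBLS  r0←0xb7
2: · SUBGE
3: · MOVCS
4: ✓ CMP  NZCV=1000
5: ✓ MOVLS  r1←0xa6
6: · MOVHI
7: ✓ SUBLE  r1←0xe8

EXEC = [1,5,7]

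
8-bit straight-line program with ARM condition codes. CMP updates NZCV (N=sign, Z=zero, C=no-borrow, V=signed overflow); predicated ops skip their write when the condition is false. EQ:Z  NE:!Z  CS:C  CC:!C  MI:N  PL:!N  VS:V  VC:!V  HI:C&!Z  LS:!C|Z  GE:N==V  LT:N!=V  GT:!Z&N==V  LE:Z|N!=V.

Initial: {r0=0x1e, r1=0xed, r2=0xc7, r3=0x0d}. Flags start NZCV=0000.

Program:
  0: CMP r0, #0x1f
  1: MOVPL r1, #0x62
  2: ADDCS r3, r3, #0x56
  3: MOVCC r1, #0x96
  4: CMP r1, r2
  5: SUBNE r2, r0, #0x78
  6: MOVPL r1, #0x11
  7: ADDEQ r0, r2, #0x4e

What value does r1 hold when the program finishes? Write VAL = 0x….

[0] flags=1000 → (cmp)
[1] flags=1000 PL?F → skip
[2] flags=1000 CS?F → skip
[3] flags=1000 CC?T → r1=0x96
[4] flags=1000 → (cmp)
[5] flags=1000 NE?T → r2=0xa6
[6] flags=1000 PL?F → skip
[7] flags=1000 EQ?F → skip

VAL = 0x96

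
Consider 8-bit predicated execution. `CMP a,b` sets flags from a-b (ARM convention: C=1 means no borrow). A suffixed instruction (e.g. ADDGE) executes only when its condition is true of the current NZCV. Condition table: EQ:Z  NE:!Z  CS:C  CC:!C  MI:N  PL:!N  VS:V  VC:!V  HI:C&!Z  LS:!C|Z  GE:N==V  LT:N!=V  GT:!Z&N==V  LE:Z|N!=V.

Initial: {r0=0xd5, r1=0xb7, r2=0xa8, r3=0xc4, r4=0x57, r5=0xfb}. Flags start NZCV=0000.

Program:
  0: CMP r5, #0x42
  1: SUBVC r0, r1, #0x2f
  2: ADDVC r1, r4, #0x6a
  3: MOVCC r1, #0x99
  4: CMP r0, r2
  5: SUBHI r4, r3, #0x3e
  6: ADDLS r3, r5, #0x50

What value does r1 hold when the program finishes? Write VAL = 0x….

VAL = 0xc1

[0] flags=1010 → (cmp)
[1] flags=1010 VC?T → r0=0x88
[2] flags=1010 VC?T → r1=0xc1
[3] flags=1010 CC?F → skip
[4] flags=1000 → (cmp)
[5] flags=1000 HI?F → skip
[6] flags=1000 LS?T → r3=0x4b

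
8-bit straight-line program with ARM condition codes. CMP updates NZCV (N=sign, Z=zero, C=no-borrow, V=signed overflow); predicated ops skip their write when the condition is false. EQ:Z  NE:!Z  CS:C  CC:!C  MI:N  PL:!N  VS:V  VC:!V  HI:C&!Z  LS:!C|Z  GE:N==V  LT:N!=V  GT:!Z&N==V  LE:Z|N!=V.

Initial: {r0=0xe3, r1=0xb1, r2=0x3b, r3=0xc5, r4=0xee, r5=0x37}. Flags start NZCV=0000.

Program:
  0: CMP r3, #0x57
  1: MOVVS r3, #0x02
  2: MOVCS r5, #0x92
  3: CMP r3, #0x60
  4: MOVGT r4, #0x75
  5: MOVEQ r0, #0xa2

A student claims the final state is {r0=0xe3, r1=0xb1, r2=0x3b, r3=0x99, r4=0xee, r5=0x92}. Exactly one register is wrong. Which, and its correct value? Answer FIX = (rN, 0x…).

[0] flags=0011 → (cmp)
[1] flags=0011 VS?T → r3=0x02
[2] flags=0011 CS?T → r5=0x92
[3] flags=1000 → (cmp)
[4] flags=1000 GT?F → skip
[5] flags=1000 EQ?F → skip

FIX = (r3, 0x02)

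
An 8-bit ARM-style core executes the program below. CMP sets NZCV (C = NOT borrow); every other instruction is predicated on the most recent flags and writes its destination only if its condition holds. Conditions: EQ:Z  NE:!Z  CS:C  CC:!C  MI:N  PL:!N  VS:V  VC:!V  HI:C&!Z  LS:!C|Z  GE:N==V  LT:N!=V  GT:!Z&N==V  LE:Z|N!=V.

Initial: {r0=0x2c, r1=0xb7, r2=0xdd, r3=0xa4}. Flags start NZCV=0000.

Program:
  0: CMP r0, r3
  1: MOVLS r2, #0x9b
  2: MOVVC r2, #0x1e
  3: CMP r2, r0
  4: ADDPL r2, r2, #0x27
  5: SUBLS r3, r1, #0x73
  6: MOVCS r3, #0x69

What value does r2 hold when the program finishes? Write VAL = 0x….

VAL = 0xc2

[0] flags=1001 → (cmp)
[1] flags=1001 LS?T → r2=0x9b
[2] flags=1001 VC?F → skip
[3] flags=0011 → (cmp)
[4] flags=0011 PL?T → r2=0xc2
[5] flags=0011 LS?F → skip
[6] flags=0011 CS?T → r3=0x69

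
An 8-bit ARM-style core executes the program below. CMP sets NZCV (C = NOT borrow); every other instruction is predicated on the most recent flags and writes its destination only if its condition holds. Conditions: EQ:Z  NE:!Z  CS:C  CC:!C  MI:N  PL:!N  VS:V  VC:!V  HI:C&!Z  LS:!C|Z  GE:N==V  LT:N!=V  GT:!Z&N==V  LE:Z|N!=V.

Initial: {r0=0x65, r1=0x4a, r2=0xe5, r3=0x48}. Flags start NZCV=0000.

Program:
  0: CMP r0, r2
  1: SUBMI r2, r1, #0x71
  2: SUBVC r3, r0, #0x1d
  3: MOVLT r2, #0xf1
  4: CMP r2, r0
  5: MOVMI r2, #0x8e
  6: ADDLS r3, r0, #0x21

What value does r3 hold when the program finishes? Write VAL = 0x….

VAL = 0x48

0: ✓ CMP  NZCV=1001
1: ✓ SUBMI  r2←0xd9
2: · SUBVC
3: · MOVLT
4: ✓ CMP  NZCV=0011
5: · MOVMI
6: · ADDLS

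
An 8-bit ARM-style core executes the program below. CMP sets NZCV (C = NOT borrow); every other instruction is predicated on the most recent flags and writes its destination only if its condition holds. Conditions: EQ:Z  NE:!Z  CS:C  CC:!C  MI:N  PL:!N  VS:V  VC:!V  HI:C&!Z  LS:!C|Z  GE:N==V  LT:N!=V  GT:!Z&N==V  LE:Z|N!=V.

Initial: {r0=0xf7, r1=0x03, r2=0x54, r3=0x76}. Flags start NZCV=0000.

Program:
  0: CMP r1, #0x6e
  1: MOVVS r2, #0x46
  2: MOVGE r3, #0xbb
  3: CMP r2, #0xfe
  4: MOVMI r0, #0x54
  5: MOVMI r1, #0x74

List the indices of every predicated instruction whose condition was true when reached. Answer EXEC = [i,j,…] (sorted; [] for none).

EXEC = []

[0] flags=1000 → (cmp)
[1] flags=1000 VS?F → skip
[2] flags=1000 GE?F → skip
[3] flags=0000 → (cmp)
[4] flags=0000 MI?F → skip
[5] flags=0000 MI?F → skip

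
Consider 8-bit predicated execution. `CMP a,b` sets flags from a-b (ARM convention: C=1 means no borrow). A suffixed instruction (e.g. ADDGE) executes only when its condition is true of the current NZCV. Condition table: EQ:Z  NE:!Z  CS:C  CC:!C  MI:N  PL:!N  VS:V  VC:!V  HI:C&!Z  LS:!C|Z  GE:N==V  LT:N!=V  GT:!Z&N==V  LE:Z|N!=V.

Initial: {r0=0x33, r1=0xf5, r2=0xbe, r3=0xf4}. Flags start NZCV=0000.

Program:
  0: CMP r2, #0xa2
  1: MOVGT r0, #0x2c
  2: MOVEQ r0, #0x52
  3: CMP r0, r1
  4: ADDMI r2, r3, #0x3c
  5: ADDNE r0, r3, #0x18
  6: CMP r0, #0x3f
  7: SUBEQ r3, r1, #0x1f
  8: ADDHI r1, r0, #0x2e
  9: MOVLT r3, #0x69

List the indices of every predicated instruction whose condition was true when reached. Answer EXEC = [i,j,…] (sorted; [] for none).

EXEC = [1,5,9]

0: ✓ CMP  NZCV=0010
1: ✓ MOVGT  r0←0x2c
2: · MOVEQ
3: ✓ CMP  NZCV=0000
4: · ADDMI
5: ✓ ADDNE  r0←0x0c
6: ✓ CMP  NZCV=1000
7: · SUBEQ
8: · ADDHI
9: ✓ MOVLT  r3←0x69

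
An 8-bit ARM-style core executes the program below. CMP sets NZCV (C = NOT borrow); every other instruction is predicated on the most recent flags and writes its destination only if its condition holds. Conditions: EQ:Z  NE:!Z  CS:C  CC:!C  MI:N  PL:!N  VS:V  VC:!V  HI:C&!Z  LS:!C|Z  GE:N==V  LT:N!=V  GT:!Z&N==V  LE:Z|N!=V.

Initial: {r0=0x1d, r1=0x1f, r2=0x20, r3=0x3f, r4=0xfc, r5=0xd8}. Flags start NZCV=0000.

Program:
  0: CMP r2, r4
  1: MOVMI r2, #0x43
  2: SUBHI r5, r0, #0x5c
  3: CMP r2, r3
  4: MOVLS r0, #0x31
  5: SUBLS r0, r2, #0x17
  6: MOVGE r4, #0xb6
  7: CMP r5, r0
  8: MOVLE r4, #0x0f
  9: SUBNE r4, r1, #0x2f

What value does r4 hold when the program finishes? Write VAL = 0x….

0: ✓ CMP  NZCV=0000
1: · MOVMI
2: · SUBHI
3: ✓ CMP  NZCV=1000
4: ✓ MOVLS  r0←0x31
5: ✓ SUBLS  r0←0x09
6: · MOVGE
7: ✓ CMP  NZCV=1010
8: ✓ MOVLE  r4←0x0f
9: ✓ SUBNE  r4←0xf0

VAL = 0xf0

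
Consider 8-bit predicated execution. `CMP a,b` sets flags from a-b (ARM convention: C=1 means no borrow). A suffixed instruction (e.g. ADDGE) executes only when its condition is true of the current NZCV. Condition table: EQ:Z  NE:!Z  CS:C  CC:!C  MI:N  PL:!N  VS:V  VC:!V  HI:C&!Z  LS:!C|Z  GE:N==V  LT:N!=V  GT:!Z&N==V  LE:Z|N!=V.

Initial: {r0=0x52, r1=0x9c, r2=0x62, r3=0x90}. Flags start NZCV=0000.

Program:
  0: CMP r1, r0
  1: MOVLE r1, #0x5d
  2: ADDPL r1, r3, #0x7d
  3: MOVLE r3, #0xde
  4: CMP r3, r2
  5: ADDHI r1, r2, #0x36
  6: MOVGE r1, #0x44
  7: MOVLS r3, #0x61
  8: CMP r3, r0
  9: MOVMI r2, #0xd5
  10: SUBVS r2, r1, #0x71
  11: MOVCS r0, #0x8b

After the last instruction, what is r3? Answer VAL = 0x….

0: ✓ CMP  NZCV=0011
1: ✓ MOVLE  r1←0x5d
2: ✓ ADDPL  r1←0x0d
3: ✓ MOVLE  r3←0xde
4: ✓ CMP  NZCV=0011
5: ✓ ADDHI  r1←0x98
6: · MOVGE
7: · MOVLS
8: ✓ CMP  NZCV=1010
9: ✓ MOVMI  r2←0xd5
10: · SUBVS
11: ✓ MOVCS  r0←0x8b

VAL = 0xde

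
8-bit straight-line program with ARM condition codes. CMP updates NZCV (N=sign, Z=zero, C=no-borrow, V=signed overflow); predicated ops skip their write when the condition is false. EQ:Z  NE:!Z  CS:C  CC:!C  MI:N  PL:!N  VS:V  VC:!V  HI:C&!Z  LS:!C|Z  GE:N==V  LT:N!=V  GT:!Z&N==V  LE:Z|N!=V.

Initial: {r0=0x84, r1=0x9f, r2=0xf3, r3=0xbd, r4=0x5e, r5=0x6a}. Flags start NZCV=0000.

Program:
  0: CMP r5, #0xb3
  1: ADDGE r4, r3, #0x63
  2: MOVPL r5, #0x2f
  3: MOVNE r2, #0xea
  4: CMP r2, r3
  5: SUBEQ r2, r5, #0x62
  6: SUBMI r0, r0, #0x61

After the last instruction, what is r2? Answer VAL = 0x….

0: ✓ CMP  NZCV=1001
1: ✓ ADDGE  r4←0x20
2: · MOVPL
3: ✓ MOVNE  r2←0xea
4: ✓ CMP  NZCV=0010
5: · SUBEQ
6: · SUBMI

VAL = 0xea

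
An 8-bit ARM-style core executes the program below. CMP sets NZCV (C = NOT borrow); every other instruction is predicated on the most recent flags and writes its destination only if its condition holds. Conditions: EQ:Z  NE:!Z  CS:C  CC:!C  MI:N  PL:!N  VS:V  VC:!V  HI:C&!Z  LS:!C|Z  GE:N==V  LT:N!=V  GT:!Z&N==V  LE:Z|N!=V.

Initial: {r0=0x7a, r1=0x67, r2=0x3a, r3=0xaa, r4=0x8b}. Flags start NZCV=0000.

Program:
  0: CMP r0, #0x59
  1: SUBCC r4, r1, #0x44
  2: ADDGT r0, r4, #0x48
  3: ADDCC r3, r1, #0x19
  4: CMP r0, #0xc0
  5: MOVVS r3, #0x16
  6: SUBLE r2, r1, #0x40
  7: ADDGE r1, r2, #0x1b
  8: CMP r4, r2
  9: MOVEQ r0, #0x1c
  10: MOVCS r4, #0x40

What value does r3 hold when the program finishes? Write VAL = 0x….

VAL = 0xaa

[0] flags=0010 → (cmp)
[1] flags=0010 CC?F → skip
[2] flags=0010 GT?T → r0=0xd3
[3] flags=0010 CC?F → skip
[4] flags=0010 → (cmp)
[5] flags=0010 VS?F → skip
[6] flags=0010 LE?F → skip
[7] flags=0010 GE?T → r1=0x55
[8] flags=0011 → (cmp)
[9] flags=0011 EQ?F → skip
[10] flags=0011 CS?T → r4=0x40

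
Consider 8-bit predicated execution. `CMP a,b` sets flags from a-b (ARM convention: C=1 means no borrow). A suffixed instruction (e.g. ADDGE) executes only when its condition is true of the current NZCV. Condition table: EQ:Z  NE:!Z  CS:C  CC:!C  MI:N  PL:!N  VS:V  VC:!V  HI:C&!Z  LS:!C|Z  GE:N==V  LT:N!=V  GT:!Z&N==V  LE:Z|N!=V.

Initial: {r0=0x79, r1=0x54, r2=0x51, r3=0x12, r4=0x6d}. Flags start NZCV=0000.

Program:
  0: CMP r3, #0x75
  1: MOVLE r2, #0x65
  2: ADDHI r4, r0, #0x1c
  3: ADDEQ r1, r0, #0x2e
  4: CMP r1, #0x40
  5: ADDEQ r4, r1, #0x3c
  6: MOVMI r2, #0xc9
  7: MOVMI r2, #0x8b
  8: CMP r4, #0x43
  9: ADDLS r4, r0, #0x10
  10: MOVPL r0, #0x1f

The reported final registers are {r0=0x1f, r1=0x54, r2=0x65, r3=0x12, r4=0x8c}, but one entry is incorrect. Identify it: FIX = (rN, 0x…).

0: ✓ CMP  NZCV=1000
1: ✓ MOVLE  r2←0x65
2: · ADDHI
3: · ADDEQ
4: ✓ CMP  NZCV=0010
5: · ADDEQ
6: · MOVMI
7: · MOVMI
8: ✓ CMP  NZCV=0010
9: · ADDLS
10: ✓ MOVPL  r0←0x1f

FIX = (r4, 0x6d)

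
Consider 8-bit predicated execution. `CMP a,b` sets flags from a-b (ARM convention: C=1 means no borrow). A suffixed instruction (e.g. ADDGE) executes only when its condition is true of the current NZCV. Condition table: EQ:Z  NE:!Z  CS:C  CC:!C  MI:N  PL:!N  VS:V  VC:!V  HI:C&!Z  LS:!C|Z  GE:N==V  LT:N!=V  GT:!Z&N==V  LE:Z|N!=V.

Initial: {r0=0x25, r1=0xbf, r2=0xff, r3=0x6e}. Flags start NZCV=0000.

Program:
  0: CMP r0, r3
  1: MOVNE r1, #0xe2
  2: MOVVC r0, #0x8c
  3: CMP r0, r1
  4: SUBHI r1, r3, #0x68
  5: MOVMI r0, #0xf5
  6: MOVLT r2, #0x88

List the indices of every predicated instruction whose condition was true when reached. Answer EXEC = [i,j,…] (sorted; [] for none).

EXEC = [1,2,5,6]

0: ✓ CMP  NZCV=1000
1: ✓ MOVNE  r1←0xe2
2: ✓ MOVVC  r0←0x8c
3: ✓ CMP  NZCV=1000
4: · SUBHI
5: ✓ MOVMI  r0←0xf5
6: ✓ MOVLT  r2←0x88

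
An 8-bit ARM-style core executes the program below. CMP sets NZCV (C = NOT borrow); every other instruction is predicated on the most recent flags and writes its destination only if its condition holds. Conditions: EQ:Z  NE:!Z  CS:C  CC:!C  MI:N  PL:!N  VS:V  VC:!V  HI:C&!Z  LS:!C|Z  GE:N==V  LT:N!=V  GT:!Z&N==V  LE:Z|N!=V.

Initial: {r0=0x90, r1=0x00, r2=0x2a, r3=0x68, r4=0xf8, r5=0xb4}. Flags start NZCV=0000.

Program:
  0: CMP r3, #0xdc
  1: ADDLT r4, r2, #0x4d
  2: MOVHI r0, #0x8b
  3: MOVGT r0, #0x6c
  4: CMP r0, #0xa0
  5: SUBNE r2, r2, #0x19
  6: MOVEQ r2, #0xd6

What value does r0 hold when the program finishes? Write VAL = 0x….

[0] flags=1001 → (cmp)
[1] flags=1001 LT?F → skip
[2] flags=1001 HI?F → skip
[3] flags=1001 GT?T → r0=0x6c
[4] flags=1001 → (cmp)
[5] flags=1001 NE?T → r2=0x11
[6] flags=1001 EQ?F → skip

VAL = 0x6c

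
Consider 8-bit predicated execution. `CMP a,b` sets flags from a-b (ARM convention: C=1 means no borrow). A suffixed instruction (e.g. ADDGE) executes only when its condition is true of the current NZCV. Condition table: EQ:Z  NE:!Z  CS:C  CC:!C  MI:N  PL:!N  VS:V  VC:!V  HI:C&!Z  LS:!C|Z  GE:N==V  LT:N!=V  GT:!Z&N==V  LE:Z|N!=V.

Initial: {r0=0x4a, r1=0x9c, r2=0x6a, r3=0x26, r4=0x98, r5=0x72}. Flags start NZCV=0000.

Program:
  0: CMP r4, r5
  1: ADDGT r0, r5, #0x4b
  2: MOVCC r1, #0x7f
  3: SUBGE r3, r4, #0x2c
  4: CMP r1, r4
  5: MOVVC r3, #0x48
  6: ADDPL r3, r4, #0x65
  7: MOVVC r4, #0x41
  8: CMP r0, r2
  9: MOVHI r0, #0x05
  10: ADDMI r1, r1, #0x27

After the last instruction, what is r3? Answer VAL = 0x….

VAL = 0xfd

0: ✓ CMP  NZCV=0011
1: · ADDGT
2: · MOVCC
3: · SUBGE
4: ✓ CMP  NZCV=0010
5: ✓ MOVVC  r3←0x48
6: ✓ ADDPL  r3←0xfd
7: ✓ MOVVC  r4←0x41
8: ✓ CMP  NZCV=1000
9: · MOVHI
10: ✓ ADDMI  r1←0xc3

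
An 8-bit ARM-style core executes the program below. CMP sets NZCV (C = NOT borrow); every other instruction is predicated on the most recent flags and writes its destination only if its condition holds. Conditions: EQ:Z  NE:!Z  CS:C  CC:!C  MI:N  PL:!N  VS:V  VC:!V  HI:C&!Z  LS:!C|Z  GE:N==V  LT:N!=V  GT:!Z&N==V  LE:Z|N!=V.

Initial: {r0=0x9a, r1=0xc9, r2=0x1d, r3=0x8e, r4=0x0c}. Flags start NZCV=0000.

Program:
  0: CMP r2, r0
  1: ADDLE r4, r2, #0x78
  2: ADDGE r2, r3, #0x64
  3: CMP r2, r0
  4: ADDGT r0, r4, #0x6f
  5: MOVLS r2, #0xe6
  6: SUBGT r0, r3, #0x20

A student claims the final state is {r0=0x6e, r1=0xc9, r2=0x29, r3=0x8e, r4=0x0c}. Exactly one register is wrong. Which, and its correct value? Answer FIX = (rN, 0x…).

FIX = (r2, 0xf2)

0: ✓ CMP  NZCV=1001
1: · ADDLE
2: ✓ ADDGE  r2←0xf2
3: ✓ CMP  NZCV=0010
4: ✓ ADDGT  r0←0x7b
5: · MOVLS
6: ✓ SUBGT  r0←0x6e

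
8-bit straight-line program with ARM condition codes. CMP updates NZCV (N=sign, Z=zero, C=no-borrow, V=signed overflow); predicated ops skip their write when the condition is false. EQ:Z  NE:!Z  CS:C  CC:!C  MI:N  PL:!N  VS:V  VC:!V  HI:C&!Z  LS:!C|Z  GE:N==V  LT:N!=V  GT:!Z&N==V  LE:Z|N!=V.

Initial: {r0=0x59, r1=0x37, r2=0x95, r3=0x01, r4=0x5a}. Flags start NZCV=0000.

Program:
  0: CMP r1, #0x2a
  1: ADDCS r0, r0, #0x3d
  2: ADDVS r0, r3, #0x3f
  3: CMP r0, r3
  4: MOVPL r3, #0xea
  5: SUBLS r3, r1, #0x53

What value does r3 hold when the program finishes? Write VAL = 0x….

VAL = 0x01

0: ✓ CMP  NZCV=0010
1: ✓ ADDCS  r0←0x96
2: · ADDVS
3: ✓ CMP  NZCV=1010
4: · MOVPL
5: · SUBLS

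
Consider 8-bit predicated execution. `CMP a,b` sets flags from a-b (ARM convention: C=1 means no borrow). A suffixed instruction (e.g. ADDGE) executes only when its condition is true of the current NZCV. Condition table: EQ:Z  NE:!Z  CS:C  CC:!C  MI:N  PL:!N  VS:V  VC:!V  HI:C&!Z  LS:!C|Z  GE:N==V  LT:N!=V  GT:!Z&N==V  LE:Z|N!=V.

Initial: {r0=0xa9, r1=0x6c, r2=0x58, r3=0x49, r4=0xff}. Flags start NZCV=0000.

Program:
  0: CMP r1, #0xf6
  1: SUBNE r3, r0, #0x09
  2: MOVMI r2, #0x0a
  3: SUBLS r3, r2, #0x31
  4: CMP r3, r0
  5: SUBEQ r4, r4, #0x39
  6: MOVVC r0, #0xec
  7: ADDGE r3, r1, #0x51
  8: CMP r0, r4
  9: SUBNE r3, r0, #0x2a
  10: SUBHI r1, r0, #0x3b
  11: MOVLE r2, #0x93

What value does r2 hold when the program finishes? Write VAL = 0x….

VAL = 0x93

0: ✓ CMP  NZCV=0000
1: ✓ SUBNE  r3←0xa0
2: · MOVMI
3: ✓ SUBLS  r3←0x27
4: ✓ CMP  NZCV=0000
5: · SUBEQ
6: ✓ MOVVC  r0←0xec
7: ✓ ADDGE  r3←0xbd
8: ✓ CMP  NZCV=1000
9: ✓ SUBNE  r3←0xc2
10: · SUBHI
11: ✓ MOVLE  r2←0x93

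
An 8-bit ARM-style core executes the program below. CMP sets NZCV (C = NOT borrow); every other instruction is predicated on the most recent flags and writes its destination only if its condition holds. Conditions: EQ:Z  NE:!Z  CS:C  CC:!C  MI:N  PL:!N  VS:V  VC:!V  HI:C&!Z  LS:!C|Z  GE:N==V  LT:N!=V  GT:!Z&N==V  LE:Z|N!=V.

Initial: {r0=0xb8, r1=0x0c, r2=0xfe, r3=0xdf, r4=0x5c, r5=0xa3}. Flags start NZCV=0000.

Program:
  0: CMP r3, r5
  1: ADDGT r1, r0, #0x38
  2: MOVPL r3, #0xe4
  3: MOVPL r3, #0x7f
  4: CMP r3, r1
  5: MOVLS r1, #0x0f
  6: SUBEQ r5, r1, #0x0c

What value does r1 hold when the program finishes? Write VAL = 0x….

0: ✓ CMP  NZCV=0010
1: ✓ ADDGT  r1←0xf0
2: ✓ MOVPL  r3←0xe4
3: ✓ MOVPL  r3←0x7f
4: ✓ CMP  NZCV=1001
5: ✓ MOVLS  r1←0x0f
6: · SUBEQ

VAL = 0x0f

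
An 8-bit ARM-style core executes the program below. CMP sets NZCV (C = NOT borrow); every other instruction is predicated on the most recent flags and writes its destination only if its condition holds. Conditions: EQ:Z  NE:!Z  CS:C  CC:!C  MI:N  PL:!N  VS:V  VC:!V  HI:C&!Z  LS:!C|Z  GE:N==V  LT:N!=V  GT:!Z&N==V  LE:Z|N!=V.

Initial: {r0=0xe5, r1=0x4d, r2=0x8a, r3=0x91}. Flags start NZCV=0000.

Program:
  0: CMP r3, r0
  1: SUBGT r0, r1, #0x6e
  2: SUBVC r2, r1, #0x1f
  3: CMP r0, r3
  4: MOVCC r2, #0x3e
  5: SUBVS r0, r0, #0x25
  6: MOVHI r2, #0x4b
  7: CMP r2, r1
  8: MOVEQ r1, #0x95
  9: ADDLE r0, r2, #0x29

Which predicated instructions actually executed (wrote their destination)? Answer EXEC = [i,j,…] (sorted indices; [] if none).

EXEC = [2,6,9]

[0] flags=1000 → (cmp)
[1] flags=1000 GT?F → skip
[2] flags=1000 VC?T → r2=0x2e
[3] flags=0010 → (cmp)
[4] flags=0010 CC?F → skip
[5] flags=0010 VS?F → skip
[6] flags=0010 HI?T → r2=0x4b
[7] flags=1000 → (cmp)
[8] flags=1000 EQ?F → skip
[9] flags=1000 LE?T → r0=0x74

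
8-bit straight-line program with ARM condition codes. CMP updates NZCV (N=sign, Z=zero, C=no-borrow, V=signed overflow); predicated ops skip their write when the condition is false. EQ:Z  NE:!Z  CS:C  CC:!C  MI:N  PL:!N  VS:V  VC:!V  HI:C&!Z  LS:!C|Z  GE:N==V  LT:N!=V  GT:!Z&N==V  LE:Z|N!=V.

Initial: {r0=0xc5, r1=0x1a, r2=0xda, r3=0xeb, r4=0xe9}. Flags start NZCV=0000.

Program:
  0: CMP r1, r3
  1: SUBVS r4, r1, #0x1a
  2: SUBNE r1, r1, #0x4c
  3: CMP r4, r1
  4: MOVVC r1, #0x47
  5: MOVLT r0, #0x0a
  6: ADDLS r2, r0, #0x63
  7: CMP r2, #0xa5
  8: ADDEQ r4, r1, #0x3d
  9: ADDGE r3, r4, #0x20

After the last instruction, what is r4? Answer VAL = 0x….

VAL = 0xe9

0: ✓ CMP  NZCV=0000
1: · SUBVS
2: ✓ SUBNE  r1←0xce
3: ✓ CMP  NZCV=0010
4: ✓ MOVVC  r1←0x47
5: · MOVLT
6: · ADDLS
7: ✓ CMP  NZCV=0010
8: · ADDEQ
9: ✓ ADDGE  r3←0x09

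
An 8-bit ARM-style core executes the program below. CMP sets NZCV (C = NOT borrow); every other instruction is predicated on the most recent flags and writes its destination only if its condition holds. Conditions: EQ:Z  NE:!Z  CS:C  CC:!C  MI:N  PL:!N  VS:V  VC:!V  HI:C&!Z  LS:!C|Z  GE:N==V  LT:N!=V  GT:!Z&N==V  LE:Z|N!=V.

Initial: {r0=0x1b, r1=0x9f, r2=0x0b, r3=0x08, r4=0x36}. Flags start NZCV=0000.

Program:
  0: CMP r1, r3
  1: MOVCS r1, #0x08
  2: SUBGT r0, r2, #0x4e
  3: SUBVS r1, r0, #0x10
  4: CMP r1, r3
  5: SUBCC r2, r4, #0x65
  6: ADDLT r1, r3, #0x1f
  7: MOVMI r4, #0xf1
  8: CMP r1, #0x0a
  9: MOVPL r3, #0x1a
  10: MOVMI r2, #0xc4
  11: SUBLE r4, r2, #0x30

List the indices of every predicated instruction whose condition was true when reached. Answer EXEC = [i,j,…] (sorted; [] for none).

0: ✓ CMP  NZCV=1010
1: ✓ MOVCS  r1←0x08
2: · SUBGT
3: · SUBVS
4: ✓ CMP  NZCV=0110
5: · SUBCC
6: · ADDLT
7: · MOVMI
8: ✓ CMP  NZCV=1000
9: · MOVPL
10: ✓ MOVMI  r2←0xc4
11: ✓ SUBLE  r4←0x94

EXEC = [1,10,11]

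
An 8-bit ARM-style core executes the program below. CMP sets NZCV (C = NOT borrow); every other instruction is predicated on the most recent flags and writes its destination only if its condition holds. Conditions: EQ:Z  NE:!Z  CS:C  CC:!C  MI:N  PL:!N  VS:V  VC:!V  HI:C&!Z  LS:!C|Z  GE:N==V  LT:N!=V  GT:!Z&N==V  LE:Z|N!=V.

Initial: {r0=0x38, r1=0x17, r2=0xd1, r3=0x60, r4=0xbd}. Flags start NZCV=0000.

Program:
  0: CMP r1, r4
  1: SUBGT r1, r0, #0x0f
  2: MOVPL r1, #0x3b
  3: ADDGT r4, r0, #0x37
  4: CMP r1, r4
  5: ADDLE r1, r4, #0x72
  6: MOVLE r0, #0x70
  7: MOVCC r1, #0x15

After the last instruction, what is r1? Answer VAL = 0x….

VAL = 0x15

0: ✓ CMP  NZCV=0000
1: ✓ SUBGT  r1←0x29
2: ✓ MOVPL  r1←0x3b
3: ✓ ADDGT  r4←0x6f
4: ✓ CMP  NZCV=1000
5: ✓ ADDLE  r1←0xe1
6: ✓ MOVLE  r0←0x70
7: ✓ MOVCC  r1←0x15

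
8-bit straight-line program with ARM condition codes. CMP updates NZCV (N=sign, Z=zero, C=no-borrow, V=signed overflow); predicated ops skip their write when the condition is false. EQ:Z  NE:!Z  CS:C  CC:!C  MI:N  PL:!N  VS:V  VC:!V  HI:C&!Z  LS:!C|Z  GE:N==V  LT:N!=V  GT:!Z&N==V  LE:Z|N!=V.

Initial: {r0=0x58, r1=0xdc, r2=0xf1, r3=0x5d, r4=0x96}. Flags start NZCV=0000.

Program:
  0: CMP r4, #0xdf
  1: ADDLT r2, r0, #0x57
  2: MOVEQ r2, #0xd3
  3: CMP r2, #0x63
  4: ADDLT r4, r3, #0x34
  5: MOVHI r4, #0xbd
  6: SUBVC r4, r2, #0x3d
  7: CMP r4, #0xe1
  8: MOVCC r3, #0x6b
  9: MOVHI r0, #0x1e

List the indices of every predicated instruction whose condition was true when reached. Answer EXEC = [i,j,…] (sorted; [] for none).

[0] flags=1000 → (cmp)
[1] flags=1000 LT?T → r2=0xaf
[2] flags=1000 EQ?F → skip
[3] flags=0011 → (cmp)
[4] flags=0011 LT?T → r4=0x91
[5] flags=0011 HI?T → r4=0xbd
[6] flags=0011 VC?F → skip
[7] flags=1000 → (cmp)
[8] flags=1000 CC?T → r3=0x6b
[9] flags=1000 HI?F → skip

EXEC = [1,4,5,8]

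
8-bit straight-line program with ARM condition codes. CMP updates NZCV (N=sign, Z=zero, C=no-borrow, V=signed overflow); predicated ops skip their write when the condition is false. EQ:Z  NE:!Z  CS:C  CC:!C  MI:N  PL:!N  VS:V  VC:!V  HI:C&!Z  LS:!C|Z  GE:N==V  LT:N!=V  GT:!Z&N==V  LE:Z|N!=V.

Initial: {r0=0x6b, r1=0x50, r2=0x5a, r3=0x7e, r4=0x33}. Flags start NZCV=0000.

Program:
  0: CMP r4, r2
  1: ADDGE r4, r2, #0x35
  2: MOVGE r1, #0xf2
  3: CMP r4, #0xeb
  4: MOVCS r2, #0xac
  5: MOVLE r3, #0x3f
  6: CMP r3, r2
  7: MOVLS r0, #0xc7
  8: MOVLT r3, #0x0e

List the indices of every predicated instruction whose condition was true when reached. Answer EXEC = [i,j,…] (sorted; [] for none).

0: ✓ CMP  NZCV=1000
1: · ADDGE
2: · MOVGE
3: ✓ CMP  NZCV=0000
4: · MOVCS
5: · MOVLE
6: ✓ CMP  NZCV=0010
7: · MOVLS
8: · MOVLT

EXEC = []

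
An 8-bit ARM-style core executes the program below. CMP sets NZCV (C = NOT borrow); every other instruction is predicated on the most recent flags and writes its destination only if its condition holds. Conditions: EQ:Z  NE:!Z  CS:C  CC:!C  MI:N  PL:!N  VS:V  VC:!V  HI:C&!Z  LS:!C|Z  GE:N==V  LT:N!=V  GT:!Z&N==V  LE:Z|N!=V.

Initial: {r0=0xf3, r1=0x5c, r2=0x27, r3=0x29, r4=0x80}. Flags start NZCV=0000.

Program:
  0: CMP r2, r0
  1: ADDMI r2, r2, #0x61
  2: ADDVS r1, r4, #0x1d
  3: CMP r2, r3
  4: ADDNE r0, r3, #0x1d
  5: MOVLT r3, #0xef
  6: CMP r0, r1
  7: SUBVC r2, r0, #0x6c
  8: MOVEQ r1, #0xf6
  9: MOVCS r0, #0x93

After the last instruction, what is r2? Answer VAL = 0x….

0: ✓ CMP  NZCV=0000
1: · ADDMI
2: · ADDVS
3: ✓ CMP  NZCV=1000
4: ✓ ADDNE  r0←0x46
5: ✓ MOVLT  r3←0xef
6: ✓ CMP  NZCV=1000
7: ✓ SUBVC  r2←0xda
8: · MOVEQ
9: · MOVCS

VAL = 0xda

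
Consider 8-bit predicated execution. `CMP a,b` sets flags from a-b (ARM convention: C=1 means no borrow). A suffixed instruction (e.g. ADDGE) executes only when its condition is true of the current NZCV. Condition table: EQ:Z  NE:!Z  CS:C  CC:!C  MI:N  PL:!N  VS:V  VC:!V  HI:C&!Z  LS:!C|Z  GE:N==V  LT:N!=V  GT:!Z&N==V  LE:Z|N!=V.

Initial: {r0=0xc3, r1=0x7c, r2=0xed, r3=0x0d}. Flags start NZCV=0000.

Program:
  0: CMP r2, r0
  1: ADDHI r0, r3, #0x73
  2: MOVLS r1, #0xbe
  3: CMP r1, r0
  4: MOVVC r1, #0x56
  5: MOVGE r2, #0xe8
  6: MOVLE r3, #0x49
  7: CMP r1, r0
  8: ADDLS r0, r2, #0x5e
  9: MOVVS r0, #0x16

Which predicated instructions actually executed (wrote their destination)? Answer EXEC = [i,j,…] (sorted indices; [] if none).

EXEC = [1,5,8,9]

[0] flags=0010 → (cmp)
[1] flags=0010 HI?T → r0=0x80
[2] flags=0010 LS?F → skip
[3] flags=1001 → (cmp)
[4] flags=1001 VC?F → skip
[5] flags=1001 GE?T → r2=0xe8
[6] flags=1001 LE?F → skip
[7] flags=1001 → (cmp)
[8] flags=1001 LS?T → r0=0x46
[9] flags=1001 VS?T → r0=0x16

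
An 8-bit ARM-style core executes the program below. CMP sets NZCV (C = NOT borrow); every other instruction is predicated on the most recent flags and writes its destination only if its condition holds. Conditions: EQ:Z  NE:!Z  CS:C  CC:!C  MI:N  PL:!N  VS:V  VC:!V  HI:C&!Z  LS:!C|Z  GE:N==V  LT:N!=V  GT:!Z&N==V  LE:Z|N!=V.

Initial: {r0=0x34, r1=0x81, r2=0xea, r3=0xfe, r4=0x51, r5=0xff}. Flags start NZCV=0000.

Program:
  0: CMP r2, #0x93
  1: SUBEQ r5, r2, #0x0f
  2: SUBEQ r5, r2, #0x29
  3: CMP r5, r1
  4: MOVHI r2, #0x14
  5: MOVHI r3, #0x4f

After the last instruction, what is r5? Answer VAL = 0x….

VAL = 0xff

[0] flags=0010 → (cmp)
[1] flags=0010 EQ?F → skip
[2] flags=0010 EQ?F → skip
[3] flags=0010 → (cmp)
[4] flags=0010 HI?T → r2=0x14
[5] flags=0010 HI?T → r3=0x4f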